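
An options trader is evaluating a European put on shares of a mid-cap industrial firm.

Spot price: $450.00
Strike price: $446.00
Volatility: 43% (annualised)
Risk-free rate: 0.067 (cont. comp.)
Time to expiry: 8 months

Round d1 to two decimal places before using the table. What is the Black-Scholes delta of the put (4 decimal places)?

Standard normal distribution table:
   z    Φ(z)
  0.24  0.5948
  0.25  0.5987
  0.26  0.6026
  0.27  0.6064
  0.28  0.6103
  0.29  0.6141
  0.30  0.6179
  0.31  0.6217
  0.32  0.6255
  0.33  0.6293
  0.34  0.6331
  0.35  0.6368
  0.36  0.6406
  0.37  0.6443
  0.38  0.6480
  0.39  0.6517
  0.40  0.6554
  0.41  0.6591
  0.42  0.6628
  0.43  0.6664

σ√T = 0.43 × 0.8165 = 0.3511
d₁ = [ln(450/446) + (0.067 + ½·0.43²)·0.6667] / (σ√T) = (0.0089 + 0.1063) / 0.3511 = 0.3282 which rounds to 0.33
N(d₁) = N(0.33) = 0.6293
Δ_put = N(d₁) − 1 = 0.6293 − 1 = -0.3707

-0.3707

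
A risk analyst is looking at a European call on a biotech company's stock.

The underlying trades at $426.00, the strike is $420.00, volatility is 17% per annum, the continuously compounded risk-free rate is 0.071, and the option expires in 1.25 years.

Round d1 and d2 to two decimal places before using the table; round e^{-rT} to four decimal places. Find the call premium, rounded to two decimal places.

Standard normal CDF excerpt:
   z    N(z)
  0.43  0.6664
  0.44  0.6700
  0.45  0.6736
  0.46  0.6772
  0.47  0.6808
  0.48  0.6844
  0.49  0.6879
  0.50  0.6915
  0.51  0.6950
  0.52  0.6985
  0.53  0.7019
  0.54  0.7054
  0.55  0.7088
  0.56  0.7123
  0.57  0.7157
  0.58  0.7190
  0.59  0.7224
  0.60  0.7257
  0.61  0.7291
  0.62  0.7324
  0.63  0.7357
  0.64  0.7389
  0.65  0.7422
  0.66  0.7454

$55.88

T = 1.25;  σ√T = 0.1901
d₁ = [ln(426/420) + (0.071 + 0.17²/2)·1.25] / 0.1901 = [0.0142 + 0.1068] / 0.1901 = 0.6366 ≈ 0.64
d₂ = d₁ − σ√T = 0.6366 − 0.1901 = 0.4465 ≈ 0.45
exp(−rT) = exp(−0.071·1.25) = 0.9151
N(d₁) = N(0.64) = 0.7389;  N(d₂) = N(0.45) = 0.6736
C = 426·0.7389 − 420·0.9151·0.6736 = 314.7714 − 258.8928 = 55.8786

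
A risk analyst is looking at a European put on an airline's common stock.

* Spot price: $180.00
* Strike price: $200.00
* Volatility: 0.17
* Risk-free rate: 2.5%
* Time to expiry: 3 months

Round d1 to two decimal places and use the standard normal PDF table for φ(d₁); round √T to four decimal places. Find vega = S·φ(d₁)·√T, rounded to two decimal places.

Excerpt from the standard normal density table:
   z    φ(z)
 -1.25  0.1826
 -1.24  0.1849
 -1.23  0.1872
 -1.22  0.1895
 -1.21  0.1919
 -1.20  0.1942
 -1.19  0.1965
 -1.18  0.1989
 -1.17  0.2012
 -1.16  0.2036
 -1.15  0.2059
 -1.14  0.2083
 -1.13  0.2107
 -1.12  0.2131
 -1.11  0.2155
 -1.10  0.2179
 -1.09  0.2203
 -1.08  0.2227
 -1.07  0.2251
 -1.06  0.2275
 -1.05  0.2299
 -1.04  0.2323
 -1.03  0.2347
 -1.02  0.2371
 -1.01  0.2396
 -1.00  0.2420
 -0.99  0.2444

T = 0.25;  σ√T = 0.0850
ln(S/K) + (r + σ²/2)T = ln(180/200) + (0.025 + 0.17²/2)·0.25 = -0.1054 + 0.0099 = -0.0955
d₁ = -0.0955 / 0.0850 = -1.1235 ≈ -1.12
√T = √0.25 = 0.5000
φ(d₁) = φ(-1.12) = 0.2131
vega = S·φ(d₁)·√T = 180·0.2131·0.5000 = 19.1790
(The call has the same vega.)

19.18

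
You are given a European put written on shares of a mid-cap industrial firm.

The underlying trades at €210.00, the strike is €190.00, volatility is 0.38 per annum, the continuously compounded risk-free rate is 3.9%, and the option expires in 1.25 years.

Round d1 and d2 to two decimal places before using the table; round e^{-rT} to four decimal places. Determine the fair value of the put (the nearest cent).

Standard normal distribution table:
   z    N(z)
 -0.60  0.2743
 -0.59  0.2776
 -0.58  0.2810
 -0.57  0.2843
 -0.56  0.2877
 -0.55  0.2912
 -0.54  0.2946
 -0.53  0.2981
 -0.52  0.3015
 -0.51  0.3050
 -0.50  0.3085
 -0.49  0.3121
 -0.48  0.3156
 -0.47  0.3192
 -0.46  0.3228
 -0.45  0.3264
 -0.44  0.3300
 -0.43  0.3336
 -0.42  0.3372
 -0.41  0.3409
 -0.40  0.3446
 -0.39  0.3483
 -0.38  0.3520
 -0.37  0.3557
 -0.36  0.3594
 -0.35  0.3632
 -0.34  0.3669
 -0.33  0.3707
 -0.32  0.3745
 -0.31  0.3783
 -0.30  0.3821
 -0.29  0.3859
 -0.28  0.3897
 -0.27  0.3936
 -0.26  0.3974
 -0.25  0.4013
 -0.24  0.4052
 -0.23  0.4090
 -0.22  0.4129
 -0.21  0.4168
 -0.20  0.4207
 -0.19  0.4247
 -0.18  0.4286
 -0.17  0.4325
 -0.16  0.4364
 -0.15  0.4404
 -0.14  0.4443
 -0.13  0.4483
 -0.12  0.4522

€19.98

σ√T = 0.38 × 1.1180 = 0.4249
d₁ = [ln(210/190) + (0.039 + ½·0.38²)·1.25] / (σ√T) = (0.1001 + 0.1390) / 0.4249 = 0.5627 ≈ 0.56
d₂ = 0.5627 − 0.4249 = 0.1379 ≈ 0.14
e^(−rT) = e^(−0.039·1.25) = 0.9524
N(−d₂) = N(-0.14) = 0.4443;  N(−d₁) = N(-0.56) = 0.2877
P = 190·0.9524·0.4443 − 210·0.2877 = 80.3988 − 60.4170 = 19.9818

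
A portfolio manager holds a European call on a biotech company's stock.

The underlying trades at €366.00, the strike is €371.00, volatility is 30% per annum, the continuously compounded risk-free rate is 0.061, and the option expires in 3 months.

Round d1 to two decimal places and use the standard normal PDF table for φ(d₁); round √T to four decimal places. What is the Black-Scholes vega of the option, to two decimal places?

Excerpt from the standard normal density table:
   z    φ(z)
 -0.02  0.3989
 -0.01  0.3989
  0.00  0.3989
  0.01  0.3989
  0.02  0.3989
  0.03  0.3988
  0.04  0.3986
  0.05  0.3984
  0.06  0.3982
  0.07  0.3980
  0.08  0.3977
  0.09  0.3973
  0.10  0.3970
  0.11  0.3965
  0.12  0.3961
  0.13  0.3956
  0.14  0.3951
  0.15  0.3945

σ√T = 0.3 × 0.5000 = 0.1500
ln(S/K) + (r + σ²/2)T = ln(366/371) + (0.061 + 0.3²/2)·0.25 = -0.0136 + 0.0265 = 0.0129
d₁ = 0.0129 / 0.1500 = 0.0862 ⇒ 0.09
√T = √0.25 = 0.5000
φ(d₁) = φ(0.09) = 0.3973
vega = S·φ(d₁)·√T = 366·0.3973·0.5000 = 72.7059

72.71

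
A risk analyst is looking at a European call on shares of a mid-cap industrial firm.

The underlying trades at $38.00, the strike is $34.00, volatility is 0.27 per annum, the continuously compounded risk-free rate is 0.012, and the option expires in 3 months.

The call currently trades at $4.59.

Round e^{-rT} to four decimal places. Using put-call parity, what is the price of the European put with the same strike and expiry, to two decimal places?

exp(−rT) = exp(−0.012·0.25) = 0.9970
Put-call parity: C − P = S − K·e^(−rT) = 38 − 34·0.9970 = 38 − 33.8980 = 4.1020
P = C − (C − P) = 4.59 − (4.1020) = 0.4880

$0.49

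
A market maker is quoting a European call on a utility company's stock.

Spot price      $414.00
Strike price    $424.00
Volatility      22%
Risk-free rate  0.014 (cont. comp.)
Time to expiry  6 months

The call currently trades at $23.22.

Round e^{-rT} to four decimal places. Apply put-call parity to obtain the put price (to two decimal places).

$30.25

exp(−rT) = exp(−0.014·0.5) = 0.9930
Put-call parity: C − P = S − K·e^(−rT) = 414 − 424·0.9930 = 414 − 421.0320 = -7.0320
P = C − (C − P) = 23.22 − (-7.0320) = 30.2520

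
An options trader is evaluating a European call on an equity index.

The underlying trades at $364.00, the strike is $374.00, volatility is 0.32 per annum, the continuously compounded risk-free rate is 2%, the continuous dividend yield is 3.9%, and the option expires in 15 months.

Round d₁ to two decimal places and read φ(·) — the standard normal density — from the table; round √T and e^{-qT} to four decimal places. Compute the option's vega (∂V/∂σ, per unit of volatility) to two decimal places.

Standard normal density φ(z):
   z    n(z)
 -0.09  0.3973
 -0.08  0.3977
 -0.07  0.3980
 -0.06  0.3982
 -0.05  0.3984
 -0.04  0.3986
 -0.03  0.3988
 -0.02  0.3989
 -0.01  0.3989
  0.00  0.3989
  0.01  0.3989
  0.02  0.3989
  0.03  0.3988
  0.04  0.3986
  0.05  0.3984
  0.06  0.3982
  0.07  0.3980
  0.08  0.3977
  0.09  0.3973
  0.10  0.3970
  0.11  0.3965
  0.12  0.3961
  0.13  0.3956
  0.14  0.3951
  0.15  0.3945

σ√T = 0.32·√1.25 = 0.3578
d₁ = [ln(364/374) + (0.02 − 0.039 + ½·0.32²)·1.25] / (σ√T) = (-0.0271 + 0.0403) / 0.3578 = 0.0367 → 0.04
√T = √1.25 = 1.1180
φ(d₁) = φ(0.04) = 0.3986
e^(−qT) = e^(−0.039·1.25) = 0.9524
vega = S·e^(−qT)·φ(d₁)·√T = 364·0.9524·0.3986·1.1180 = 154.4898

154.49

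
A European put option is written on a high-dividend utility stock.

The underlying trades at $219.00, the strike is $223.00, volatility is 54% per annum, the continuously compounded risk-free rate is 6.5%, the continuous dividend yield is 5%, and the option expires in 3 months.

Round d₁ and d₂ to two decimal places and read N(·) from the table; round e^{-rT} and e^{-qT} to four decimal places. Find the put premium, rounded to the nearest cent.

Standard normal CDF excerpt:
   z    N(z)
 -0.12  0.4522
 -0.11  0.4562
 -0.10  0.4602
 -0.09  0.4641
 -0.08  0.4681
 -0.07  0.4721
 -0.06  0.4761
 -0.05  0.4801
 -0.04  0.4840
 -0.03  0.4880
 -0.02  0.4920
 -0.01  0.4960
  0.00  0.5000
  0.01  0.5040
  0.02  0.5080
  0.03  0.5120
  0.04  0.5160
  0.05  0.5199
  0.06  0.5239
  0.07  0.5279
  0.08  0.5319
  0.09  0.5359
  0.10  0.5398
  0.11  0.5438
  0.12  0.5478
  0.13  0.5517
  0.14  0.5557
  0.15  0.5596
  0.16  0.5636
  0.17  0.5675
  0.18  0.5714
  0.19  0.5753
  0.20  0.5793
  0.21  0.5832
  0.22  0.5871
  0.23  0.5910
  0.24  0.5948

$24.98

σ√T = 0.54 × 0.5000 = 0.2700
d₁ = [ln(219/223) + (0.065 − 0.05 + 0.54²/2)·0.25] / 0.2700 = [-0.0181 + 0.0402] / 0.2700 = 0.0819 → 0.08
d₂ = d₁ − σ√T = 0.0819 − 0.2700 = -0.1881 → -0.19
e^(−qT) = e^(−0.05·0.25) = 0.9876;  e^(−rT) = e^(−0.065·0.25) = 0.9839
N(−d₂) = N(0.19) = 0.5753;  N(−d₁) = N(-0.08) = 0.4681
P = 223·0.9839·0.5753 − 219·0.9876·0.4681 = 126.2264 − 101.2427 = 24.9837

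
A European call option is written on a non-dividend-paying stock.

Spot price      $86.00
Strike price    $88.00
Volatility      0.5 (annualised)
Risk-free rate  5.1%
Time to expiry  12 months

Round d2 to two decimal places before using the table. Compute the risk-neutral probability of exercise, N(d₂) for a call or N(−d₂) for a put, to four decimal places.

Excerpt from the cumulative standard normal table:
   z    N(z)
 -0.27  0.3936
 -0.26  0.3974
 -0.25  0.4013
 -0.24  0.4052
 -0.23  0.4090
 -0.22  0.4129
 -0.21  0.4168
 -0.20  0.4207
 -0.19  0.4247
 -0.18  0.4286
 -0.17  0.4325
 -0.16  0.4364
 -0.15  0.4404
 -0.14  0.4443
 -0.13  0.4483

T = 1;  σ√T = 0.5000
d₁ = [ln(86/88) + (0.051 + ½·0.5²)·1] / (σ√T) = (-0.0230 + 0.1760) / 0.5000 = 0.3060 ⇒ 0.31
d₂ = 0.3060 − 0.5000 = -0.1940 ⇒ -0.19
Pr(exercise) under Q = N(d₂) = 0.4247

0.4247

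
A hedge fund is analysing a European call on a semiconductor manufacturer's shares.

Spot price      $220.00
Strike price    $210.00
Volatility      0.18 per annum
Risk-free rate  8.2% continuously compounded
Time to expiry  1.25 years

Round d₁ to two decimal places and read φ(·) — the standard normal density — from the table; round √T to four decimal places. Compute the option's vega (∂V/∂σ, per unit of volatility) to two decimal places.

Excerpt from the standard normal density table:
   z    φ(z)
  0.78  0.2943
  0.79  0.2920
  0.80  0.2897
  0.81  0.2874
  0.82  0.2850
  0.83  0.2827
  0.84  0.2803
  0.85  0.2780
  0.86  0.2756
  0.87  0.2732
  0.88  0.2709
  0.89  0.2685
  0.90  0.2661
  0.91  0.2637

68.94

σ√T = 0.18·√1.25 = 0.2012
ln(S/K) + (r + σ²/2)T = ln(220/210) + (0.082 + 0.18²/2)·1.25 = 0.0465 + 0.1228 = 0.1693
d₁ = 0.1693 / 0.2012 = 0.8411 which rounds to 0.84
√T = √1.25 = 1.1180
φ(d₁) = φ(0.84) = 0.2803
vega = S·φ(d₁)·√T = 220·0.2803·1.1180 = 68.9426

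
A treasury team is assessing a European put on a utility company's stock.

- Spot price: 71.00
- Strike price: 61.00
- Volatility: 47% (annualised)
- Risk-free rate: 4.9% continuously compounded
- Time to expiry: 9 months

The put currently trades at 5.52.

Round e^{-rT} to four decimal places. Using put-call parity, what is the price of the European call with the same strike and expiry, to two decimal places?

17.72

e^(−rT) = e^(−0.049·0.75) = 0.9639
Put-call parity: C − P = S − K·e^(−rT) = 71 − 61·0.9639 = 71 − 58.7979 = 12.2021
C = P + (C − P) = 5.52 + (12.2021) = 17.7221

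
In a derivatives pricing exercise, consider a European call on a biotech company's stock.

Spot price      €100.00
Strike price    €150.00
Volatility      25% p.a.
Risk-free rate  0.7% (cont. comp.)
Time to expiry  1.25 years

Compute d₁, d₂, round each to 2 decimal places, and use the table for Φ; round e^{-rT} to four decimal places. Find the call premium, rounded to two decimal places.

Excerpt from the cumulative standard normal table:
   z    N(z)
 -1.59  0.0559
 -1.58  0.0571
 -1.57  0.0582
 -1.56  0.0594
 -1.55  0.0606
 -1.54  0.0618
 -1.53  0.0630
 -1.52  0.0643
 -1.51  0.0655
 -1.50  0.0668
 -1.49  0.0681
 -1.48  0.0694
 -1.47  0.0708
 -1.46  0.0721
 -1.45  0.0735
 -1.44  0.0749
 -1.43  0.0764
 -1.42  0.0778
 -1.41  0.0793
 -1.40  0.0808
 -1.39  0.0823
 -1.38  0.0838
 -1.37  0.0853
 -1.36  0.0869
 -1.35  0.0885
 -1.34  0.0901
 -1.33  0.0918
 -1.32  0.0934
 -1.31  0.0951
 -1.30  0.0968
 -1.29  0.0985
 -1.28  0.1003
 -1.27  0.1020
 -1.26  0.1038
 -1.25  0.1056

€1.20

σ√T = 0.25·√1.25 = 0.2795
d₁ = [ln(100/150) + (0.007 + ½·0.25²)·1.25] / (σ√T) = (-0.4055 + 0.0478) / 0.2795 = -1.2796 → -1.28
d₂ = -1.2796 − 0.2795 = -1.5591 → -1.56
e^(−rT) = e^(−0.007·1.25) = 0.9913
N(d₁) = N(-1.28) = 0.1003;  N(d₂) = N(-1.56) = 0.0594
C = 100·0.1003 − 150·0.9913·0.0594 = 10.0300 − 8.8325 = 1.1975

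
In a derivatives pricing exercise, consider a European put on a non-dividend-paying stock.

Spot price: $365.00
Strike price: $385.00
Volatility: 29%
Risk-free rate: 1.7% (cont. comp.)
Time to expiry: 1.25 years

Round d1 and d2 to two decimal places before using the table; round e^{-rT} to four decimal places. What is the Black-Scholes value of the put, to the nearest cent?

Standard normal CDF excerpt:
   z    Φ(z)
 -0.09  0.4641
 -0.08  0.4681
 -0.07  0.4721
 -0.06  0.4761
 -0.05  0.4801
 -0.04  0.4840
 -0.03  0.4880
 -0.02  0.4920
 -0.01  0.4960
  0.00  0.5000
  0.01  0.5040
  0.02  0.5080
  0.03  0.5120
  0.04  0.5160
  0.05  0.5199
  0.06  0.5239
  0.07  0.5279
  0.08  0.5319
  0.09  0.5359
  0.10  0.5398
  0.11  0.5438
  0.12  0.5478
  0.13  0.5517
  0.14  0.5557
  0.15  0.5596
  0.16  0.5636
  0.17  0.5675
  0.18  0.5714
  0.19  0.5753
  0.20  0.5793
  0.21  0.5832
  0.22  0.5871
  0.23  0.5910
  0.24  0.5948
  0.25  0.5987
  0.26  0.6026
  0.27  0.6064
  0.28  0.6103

T = 1.25;  σ√T = 0.3242
ln(S/K) + (r + σ²/2)T = ln(365/385) + (0.017 + 0.29²/2)·1.25 = -0.0533 + 0.0738 = 0.0205
d₁ = 0.0205 / 0.3242 = 0.0631 ≈ 0.06
d₂ = d₁ − σ√T = 0.0631 − 0.3242 = -0.2611 ≈ -0.26
exp(−rT) = exp(−0.017·1.25) = 0.9790
N(−d₂) = N(0.26) = 0.6026;  N(−d₁) = N(-0.06) = 0.4761
P = 385·0.9790·0.6026 − 365·0.4761 = 227.1290 − 173.7765 = 53.3525

$53.35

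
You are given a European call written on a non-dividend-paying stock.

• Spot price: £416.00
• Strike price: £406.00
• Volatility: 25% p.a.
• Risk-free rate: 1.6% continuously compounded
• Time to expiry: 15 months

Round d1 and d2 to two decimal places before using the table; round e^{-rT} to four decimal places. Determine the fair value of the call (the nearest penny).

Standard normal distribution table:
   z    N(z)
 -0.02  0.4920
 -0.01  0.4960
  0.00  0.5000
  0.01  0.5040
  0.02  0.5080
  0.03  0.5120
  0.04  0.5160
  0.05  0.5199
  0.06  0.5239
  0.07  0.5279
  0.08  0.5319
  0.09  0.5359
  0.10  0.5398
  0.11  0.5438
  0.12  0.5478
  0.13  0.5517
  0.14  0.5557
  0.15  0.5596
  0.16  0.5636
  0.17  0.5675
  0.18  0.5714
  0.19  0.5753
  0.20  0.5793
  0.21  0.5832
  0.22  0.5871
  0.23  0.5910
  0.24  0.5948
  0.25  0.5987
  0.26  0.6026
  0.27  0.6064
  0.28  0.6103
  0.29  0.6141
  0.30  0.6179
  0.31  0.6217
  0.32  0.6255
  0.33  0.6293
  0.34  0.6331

£54.88

σ√T = 0.25·√1.25 = 0.2795
d₁ = [ln(416/406) + (0.016 + 0.25²/2)·1.25] / 0.2795 = [0.0243 + 0.0591] / 0.2795 = 0.2984 ⇒ 0.30
d₂ = d₁ − σ√T = 0.2984 − 0.2795 = 0.0189 ⇒ 0.02
exp(−rT) = exp(−0.016·1.25) = 0.9802
N(d₁) = N(0.30) = 0.6179;  N(d₂) = N(0.02) = 0.5080
C = 416·0.6179 − 406·0.9802·0.5080 = 257.0464 − 202.1643 = 54.8821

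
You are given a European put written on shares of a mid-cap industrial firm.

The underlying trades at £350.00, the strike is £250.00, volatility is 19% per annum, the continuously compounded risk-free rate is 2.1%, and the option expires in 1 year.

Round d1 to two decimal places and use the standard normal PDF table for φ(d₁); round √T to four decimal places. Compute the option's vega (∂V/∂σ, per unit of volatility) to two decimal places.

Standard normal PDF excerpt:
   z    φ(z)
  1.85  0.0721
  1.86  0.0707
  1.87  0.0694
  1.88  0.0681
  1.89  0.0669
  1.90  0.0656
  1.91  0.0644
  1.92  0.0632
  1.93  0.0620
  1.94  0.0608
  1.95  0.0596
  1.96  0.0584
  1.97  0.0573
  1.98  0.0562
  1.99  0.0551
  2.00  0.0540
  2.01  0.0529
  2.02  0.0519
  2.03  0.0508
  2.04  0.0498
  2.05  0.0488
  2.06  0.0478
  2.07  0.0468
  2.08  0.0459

σ√T = 0.19·√1 = 0.1900
ln(S/K) + (r + σ²/2)T = ln(350/250) + (0.021 + 0.19²/2)·1 = 0.3365 + 0.0391 = 0.3755
d₁ = 0.3755 / 0.1900 = 1.9764 ⇒ 1.98
√T = √1 = 1.0000
φ(d₁) = φ(1.98) = 0.0562
vega = S·φ(d₁)·√T = 350·0.0562·1.0000 = 19.6700

19.67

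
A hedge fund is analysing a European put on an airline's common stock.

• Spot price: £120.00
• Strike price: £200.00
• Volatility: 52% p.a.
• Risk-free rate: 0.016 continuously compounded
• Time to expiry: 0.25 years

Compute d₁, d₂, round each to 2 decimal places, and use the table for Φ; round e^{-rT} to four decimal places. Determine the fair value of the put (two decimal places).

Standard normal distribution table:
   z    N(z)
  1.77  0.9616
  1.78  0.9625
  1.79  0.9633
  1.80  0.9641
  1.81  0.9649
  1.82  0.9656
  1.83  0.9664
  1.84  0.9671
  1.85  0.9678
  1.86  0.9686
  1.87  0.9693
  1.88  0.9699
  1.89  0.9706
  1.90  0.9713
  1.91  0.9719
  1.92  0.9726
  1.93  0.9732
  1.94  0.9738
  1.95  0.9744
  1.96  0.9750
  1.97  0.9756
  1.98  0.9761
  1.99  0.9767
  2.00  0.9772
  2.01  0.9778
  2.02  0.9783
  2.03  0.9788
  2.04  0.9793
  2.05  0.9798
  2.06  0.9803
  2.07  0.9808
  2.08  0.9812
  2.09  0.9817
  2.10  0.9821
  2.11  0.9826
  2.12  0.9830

£79.58

σ√T = 0.52 × 0.5000 = 0.2600
d₁ = [ln(120/200) + (0.016 + 0.52²/2)·0.25] / 0.2600 = [-0.5108 + 0.0378] / 0.2600 = -1.8193 ⇒ -1.82
d₂ = d₁ − σ√T = -1.8193 − 0.2600 = -2.0793 ⇒ -2.08
exp(−rT) = exp(−0.016·0.25) = 0.9960
N(−d₂) = N(2.08) = 0.9812;  N(−d₁) = N(1.82) = 0.9656
P = 200·0.9960·0.9812 − 120·0.9656 = 195.4550 − 115.8720 = 79.5830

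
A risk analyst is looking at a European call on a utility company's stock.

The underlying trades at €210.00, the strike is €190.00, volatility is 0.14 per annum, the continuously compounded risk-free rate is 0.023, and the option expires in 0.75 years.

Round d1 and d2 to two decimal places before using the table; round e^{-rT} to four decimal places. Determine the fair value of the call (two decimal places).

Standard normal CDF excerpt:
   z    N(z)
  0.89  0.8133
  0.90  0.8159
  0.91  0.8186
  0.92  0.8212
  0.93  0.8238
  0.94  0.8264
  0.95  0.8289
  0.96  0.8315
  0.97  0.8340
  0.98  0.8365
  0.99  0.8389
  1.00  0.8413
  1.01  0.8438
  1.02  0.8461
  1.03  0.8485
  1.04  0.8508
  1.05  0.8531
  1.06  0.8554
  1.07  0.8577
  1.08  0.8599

σ√T = 0.14·√0.75 = 0.1212
ln(S/K) + (r + σ²/2)T = ln(210/190) + (0.023 + 0.14²/2)·0.75 = 0.1001 + 0.0246 = 0.1247
d₁ = 0.1247 / 0.1212 = 1.0284 → 1.03
d₂ = d₁ − σ√T = 1.0284 − 0.1212 = 0.9071 → 0.91
exp(−rT) = exp(−0.023·0.75) = 0.9829
N(d₁) = N(1.03) = 0.8485;  N(d₂) = N(0.91) = 0.8186
C = 210·0.8485 − 190·0.9829·0.8186 = 178.1850 − 152.8744 = 25.3106

€25.31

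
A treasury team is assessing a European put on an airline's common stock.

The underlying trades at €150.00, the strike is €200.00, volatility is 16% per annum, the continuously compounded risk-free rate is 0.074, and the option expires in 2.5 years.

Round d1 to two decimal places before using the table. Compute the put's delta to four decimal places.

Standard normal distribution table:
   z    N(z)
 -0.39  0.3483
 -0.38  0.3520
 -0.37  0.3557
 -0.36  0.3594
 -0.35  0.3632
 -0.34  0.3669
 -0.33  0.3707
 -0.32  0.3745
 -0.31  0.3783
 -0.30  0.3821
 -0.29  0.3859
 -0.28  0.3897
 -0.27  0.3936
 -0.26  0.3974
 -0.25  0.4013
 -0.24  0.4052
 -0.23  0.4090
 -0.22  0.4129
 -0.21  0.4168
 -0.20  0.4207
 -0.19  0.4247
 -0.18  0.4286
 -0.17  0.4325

-0.6103

σ√T = 0.16 × 1.5811 = 0.2530
d₁ = [ln(150/200) + (0.074 + 0.16²/2)·2.5] / 0.2530 = [-0.2877 + 0.2170] / 0.2530 = -0.2794 which rounds to -0.28
N(d₁) = N(-0.28) = 0.3897
Δ_put = N(d₁) − 1 = 0.3897 − 1 = -0.6103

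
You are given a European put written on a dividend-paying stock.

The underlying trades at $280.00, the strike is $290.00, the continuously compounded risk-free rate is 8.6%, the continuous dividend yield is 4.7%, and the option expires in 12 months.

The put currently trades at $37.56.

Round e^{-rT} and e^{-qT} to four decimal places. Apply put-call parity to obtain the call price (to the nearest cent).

exp(−qT) = exp(−0.047·1) = 0.9541;  exp(−rT) = exp(−0.086·1) = 0.9176
Put-call parity: C − P = S·e^(−qT) − K·e^(−rT) = 280·0.9541 − 290·0.9176 = 267.1480 − 266.1040 = 1.0440
C = P + (C − P) = 37.56 + (1.0440) = 38.6040

$38.60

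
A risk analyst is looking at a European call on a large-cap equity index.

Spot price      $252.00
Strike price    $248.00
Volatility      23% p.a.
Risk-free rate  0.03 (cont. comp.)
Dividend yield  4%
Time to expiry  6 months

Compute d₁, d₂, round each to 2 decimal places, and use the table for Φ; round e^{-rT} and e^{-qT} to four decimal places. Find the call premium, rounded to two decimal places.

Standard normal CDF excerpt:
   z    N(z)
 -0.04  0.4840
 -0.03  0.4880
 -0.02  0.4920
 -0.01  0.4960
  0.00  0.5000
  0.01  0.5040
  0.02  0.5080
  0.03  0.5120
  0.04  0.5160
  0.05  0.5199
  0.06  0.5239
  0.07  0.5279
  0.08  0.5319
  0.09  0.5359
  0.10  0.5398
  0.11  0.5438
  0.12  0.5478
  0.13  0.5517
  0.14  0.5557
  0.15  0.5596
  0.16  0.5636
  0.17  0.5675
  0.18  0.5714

σ√T = 0.23·√0.5 = 0.1626
d₁ = [ln(252/248) + (0.03 − 0.04 + 0.23²/2)·0.5] / 0.1626 = [0.0160 + 0.0082] / 0.1626 = 0.1490 which rounds to 0.15
d₂ = d₁ − σ√T = 0.1490 − 0.1626 = -0.0137 which rounds to -0.01
e^(−qT) = e^(−0.04·0.5) = 0.9802;  e^(−rT) = e^(−0.03·0.5) = 0.9851
N(d₁) = N(0.15) = 0.5596;  N(d₂) = N(-0.01) = 0.4960
C = 252·0.9802·0.5596 − 248·0.9851·0.4960 = 138.2270 − 121.1752 = 17.0518

$17.05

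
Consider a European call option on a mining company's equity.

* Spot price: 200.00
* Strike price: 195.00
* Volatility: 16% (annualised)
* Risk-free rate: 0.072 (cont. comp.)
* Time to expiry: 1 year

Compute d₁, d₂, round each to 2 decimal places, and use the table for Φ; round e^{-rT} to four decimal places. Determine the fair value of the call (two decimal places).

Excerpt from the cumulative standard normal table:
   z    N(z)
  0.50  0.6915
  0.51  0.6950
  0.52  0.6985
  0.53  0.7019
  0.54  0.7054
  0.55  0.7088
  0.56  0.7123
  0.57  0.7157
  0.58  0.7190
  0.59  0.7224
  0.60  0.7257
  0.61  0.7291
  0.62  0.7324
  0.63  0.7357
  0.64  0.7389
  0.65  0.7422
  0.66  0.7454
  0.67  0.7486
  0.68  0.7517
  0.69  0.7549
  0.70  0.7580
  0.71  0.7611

σ√T = 0.16·√1 = 0.1600
d₁ = [ln(200/195) + (0.072 + 0.16²/2)·1] / 0.1600 = [0.0253 + 0.0848] / 0.1600 = 0.6882 ≈ 0.69
d₂ = d₁ − σ√T = 0.6882 − 0.1600 = 0.5282 ≈ 0.53
exp(−rT) = exp(−0.072·1) = 0.9305
N(d₁) = N(0.69) = 0.7549;  N(d₂) = N(0.53) = 0.7019
C = 200·0.7549 − 195·0.9305·0.7019 = 150.9800 − 127.3580 = 23.6220

23.62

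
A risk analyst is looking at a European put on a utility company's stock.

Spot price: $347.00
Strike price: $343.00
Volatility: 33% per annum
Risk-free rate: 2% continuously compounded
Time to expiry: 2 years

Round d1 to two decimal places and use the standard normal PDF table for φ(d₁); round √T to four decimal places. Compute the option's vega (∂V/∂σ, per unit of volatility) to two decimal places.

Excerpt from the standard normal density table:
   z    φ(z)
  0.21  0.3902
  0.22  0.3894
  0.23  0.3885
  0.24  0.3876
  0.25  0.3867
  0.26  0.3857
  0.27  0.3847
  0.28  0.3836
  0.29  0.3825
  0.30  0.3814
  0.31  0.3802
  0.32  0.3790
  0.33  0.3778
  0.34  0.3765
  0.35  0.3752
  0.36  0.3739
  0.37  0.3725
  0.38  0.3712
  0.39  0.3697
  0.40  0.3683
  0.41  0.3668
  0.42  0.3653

184.76

σ√T = 0.33·√2 = 0.4667
d₁ = [ln(347/343) + (0.02 + 0.33²/2)·2] / 0.4667 = [0.0116 + 0.1489] / 0.4667 = 0.3439 ⇒ 0.34
√T = √2 = 1.4142
φ(d₁) = φ(0.34) = 0.3765
vega = S·φ(d₁)·√T = 347·0.3765·1.4142 = 184.7589
(Call and put vega coincide under Black-Scholes.)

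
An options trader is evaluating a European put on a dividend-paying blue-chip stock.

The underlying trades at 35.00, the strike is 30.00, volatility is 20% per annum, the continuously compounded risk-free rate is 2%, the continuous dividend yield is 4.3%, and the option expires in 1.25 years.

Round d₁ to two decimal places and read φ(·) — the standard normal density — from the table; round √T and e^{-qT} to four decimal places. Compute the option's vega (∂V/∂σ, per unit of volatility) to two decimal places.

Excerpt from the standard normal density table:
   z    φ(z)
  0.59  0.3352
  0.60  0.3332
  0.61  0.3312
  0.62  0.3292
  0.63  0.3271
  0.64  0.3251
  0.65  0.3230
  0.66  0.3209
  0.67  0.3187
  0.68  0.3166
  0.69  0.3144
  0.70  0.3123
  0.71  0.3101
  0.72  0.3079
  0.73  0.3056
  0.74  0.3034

11.82

σ√T = 0.2·√1.25 = 0.2236
d₁ = [ln(35/30) + (0.02 − 0.043 + 0.2²/2)·1.25] / 0.2236 = [0.1542 − 0.0037] / 0.2236 = 0.6726 → 0.67
√T = √1.25 = 1.1180
φ(d₁) = φ(0.67) = 0.3187
exp(−qT) = exp(−0.043·1.25) = 0.9477
vega = S·exp(−qT)·φ(d₁)·√T = 35·0.9477·0.3187·1.1180 = 11.8185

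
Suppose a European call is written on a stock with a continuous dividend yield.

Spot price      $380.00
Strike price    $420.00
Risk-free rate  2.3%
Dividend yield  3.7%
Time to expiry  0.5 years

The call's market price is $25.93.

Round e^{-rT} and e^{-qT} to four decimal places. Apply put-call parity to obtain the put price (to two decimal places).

$68.10

exp(−qT) = exp(−0.037·0.5) = 0.9817;  exp(−rT) = exp(−0.023·0.5) = 0.9886
Put-call parity: C − P = S·e^(−qT) − K·e^(−rT) = 380·0.9817 − 420·0.9886 = 373.0460 − 415.2120 = -42.1660
P = C − (C − P) = 25.93 − (-42.1660) = 68.0960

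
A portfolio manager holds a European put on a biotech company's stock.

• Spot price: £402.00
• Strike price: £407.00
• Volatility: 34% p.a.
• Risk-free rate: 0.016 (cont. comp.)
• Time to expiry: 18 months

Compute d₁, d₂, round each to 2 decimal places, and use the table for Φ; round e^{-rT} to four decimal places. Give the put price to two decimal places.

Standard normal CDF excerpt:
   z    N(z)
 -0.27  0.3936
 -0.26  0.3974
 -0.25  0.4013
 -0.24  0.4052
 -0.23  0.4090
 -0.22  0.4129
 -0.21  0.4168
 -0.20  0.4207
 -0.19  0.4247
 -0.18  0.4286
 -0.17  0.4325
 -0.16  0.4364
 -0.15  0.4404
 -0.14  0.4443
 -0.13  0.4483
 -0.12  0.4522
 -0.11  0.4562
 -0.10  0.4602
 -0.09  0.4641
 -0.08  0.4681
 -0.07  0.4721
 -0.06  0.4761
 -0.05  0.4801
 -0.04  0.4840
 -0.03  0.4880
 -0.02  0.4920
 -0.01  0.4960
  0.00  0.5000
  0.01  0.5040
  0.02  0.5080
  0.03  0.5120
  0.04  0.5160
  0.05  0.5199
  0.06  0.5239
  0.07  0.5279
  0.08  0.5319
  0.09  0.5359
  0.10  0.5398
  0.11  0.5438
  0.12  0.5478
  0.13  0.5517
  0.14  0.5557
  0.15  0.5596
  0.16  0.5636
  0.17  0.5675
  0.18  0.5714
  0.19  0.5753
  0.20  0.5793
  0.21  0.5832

σ√T = 0.34·√1.5 = 0.4164
ln(S/K) + (r + σ²/2)T = ln(402/407) + (0.016 + 0.34²/2)·1.5 = -0.0124 + 0.1107 = 0.0983
d₁ = 0.0983 / 0.4164 = 0.2362 ⇒ 0.24
d₂ = d₁ − σ√T = 0.2362 − 0.4164 = -0.1803 ⇒ -0.18
exp(−rT) = exp(−0.016·1.5) = 0.9763
P = 407·0.9763·N(0.18) − 402·N(-0.24) = 407·0.9763·0.5714 − 402·0.4052 = 227.0481 − 162.8904 = 64.1577

£64.16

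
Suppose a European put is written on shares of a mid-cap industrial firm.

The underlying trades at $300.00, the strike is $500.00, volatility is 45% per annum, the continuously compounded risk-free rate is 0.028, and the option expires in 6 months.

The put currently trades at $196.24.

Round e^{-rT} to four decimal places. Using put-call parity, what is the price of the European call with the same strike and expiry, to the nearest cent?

$3.19

e^(−rT) = e^(−0.028·0.5) = 0.9861
Put-call parity: C − P = S − K·e^(−rT) = 300 − 500·0.9861 = 300 − 493.0500 = -193.0500
C = P + (C − P) = 196.24 + (-193.0500) = 3.1900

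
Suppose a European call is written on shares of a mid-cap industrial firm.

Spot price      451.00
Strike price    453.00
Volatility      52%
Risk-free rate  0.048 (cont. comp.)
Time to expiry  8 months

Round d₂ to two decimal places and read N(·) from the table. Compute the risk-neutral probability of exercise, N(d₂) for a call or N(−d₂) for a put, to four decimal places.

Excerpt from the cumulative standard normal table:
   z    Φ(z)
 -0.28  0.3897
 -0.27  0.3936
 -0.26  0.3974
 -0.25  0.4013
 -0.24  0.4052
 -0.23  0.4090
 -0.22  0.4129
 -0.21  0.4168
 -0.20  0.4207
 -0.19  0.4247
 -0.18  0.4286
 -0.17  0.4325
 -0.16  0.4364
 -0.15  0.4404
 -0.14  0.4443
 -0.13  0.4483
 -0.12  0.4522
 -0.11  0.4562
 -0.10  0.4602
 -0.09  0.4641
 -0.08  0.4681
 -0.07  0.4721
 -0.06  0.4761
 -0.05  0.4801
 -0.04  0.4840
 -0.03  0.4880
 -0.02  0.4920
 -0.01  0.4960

0.4404

T = 0.6667;  σ√T = 0.4246
d₁ = [ln(451/453) + (0.048 + ½·0.52²)·0.6667] / (σ√T) = (-0.0044 + 0.1221) / 0.4246 = 0.2772 ⇒ 0.28
d₂ = 0.2772 − 0.4246 = -0.1473 ⇒ -0.15
Pr(exercise) under Q = N(d₂) = 0.4404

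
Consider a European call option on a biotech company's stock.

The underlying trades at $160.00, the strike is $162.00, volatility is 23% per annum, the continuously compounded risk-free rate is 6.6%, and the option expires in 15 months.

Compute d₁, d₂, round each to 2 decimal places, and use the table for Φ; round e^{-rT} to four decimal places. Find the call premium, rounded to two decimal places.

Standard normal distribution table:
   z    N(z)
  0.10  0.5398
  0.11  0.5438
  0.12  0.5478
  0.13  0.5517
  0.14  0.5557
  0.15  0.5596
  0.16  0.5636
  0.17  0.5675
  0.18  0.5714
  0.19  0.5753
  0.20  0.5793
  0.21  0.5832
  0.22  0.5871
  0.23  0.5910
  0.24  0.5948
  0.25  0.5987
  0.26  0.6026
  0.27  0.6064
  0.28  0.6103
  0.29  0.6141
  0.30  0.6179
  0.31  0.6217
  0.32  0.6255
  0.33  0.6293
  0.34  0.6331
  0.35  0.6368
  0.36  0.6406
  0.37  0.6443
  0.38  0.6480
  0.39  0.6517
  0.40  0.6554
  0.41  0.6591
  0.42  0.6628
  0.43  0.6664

$21.97

T = 1.25;  σ√T = 0.2571
d₁ = [ln(160/162) + (0.066 + 0.23²/2)·1.25] / 0.2571 = [-0.0124 + 0.1156] / 0.2571 = 0.4011 ≈ 0.40
d₂ = d₁ − σ√T = 0.4011 − 0.2571 = 0.1439 ≈ 0.14
exp(−rT) = exp(−0.066·1.25) = 0.9208
N(d₁) = N(0.40) = 0.6554;  N(d₂) = N(0.14) = 0.5557
C = 160·0.6554 − 162·0.9208·0.5557 = 104.8640 − 82.8935 = 21.9705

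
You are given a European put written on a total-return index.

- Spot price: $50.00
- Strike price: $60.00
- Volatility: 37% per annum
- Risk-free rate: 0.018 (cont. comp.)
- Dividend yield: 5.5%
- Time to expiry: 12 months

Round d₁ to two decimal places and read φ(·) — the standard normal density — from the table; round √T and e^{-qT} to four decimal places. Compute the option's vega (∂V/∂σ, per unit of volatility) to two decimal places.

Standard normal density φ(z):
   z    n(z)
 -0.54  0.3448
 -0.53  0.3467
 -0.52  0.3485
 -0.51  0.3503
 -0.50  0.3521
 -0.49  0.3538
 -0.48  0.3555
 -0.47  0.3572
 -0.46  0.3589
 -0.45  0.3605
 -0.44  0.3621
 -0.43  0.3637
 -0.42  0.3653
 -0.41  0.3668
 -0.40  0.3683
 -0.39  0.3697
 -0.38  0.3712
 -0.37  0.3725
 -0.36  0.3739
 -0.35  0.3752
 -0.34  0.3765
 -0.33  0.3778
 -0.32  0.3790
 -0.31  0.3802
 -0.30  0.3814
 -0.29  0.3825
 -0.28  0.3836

17.36

T = 1;  σ√T = 0.3700
ln(S/K) + (r − q + σ²/2)T = ln(50/60) + (0.018 − 0.055 + 0.37²/2)·1 = -0.1823 + 0.0314 = -0.1509
d₁ = -0.1509 / 0.3700 = -0.4078 ≈ -0.41
√T = √1 = 1.0000
φ(d₁) = φ(-0.41) = 0.3668
e^(−qT) = e^(−0.055·1) = 0.9465
vega = S·e^(−qT)·φ(d₁)·√T = 50·0.9465·0.3668·1.0000 = 17.3588
(The call has the same vega.)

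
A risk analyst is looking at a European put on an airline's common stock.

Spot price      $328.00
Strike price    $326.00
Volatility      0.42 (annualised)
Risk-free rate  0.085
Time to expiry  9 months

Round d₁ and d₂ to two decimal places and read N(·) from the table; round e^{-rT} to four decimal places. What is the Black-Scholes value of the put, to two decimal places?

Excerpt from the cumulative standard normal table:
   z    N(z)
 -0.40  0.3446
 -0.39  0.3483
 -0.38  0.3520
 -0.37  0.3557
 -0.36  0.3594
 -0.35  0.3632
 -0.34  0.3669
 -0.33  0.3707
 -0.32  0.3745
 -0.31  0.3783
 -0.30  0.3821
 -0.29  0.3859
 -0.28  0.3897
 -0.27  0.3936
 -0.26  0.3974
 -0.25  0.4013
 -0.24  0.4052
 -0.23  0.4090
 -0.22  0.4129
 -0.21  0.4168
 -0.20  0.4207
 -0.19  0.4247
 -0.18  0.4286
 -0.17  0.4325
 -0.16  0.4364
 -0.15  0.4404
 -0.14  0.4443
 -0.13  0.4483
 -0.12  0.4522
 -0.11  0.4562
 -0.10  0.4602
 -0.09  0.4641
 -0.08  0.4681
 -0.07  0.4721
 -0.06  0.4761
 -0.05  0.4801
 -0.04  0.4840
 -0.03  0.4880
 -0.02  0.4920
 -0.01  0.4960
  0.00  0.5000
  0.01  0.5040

$35.03

σ√T = 0.42 × 0.8660 = 0.3637
d₁ = [ln(328/326) + (0.085 + ½·0.42²)·0.75] / (σ√T) = (0.0061 + 0.1299) / 0.3637 = 0.3739 which rounds to 0.37
d₂ = 0.3739 − 0.3637 = 0.0102 which rounds to 0.01
e^(−rT) = e^(−0.085·0.75) = 0.9382
P = 326·0.9382·N(-0.01) − 328·N(-0.37) = 326·0.9382·0.4960 − 328·0.3557 = 151.7032 − 116.6696 = 35.0336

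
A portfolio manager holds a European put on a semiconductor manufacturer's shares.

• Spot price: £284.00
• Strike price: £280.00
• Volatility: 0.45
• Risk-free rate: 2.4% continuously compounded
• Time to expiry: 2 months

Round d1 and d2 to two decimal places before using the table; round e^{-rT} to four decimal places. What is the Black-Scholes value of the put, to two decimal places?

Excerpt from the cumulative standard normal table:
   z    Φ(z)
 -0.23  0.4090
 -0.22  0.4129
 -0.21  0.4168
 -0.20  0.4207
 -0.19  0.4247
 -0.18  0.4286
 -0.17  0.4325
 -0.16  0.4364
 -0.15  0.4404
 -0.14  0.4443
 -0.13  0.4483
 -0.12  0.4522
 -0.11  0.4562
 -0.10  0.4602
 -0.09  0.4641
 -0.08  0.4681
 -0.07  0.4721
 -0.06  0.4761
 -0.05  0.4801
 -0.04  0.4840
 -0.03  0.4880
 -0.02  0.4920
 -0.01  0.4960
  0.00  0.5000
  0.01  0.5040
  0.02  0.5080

σ√T = 0.45·√0.1667 = 0.1837
ln(S/K) + (r + σ²/2)T = ln(284/280) + (0.024 + 0.45²/2)·0.1667 = 0.0142 + 0.0209 = 0.0351
d₁ = 0.0351 / 0.1837 = 0.1908 → 0.19
d₂ = d₁ − σ√T = 0.1908 − 0.1837 = 0.0071 → 0.01
e^(−rT) = e^(−0.024·0.1667) = 0.9960
N(−d₂) = N(-0.01) = 0.4960;  N(−d₁) = N(-0.19) = 0.4247
P = 280·0.9960·0.4960 − 284·0.4247 = 138.3245 − 120.6148 = 17.7097

£17.71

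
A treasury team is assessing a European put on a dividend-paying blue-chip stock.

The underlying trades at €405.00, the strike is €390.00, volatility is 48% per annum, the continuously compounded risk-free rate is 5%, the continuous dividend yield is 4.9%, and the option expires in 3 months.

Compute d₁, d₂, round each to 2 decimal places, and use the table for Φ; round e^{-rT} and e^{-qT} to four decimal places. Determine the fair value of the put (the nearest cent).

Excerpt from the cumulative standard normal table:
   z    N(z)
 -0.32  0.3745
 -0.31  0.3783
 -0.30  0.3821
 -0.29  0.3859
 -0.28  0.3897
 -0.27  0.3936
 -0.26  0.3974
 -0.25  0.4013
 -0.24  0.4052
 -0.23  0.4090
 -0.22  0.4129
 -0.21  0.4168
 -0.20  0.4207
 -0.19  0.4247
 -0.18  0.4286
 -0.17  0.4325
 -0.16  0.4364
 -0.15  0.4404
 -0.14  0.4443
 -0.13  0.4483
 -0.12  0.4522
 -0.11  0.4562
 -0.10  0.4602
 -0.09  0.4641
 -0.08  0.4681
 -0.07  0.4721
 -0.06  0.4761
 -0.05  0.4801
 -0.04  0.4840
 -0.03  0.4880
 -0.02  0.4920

T = 0.25;  σ√T = 0.2400
d₁ = [ln(405/390) + (0.05 − 0.049 + 0.48²/2)·0.25] / 0.2400 = [0.0377 + 0.0290] / 0.2400 = 0.2783 ≈ 0.28
d₂ = d₁ − σ√T = 0.2783 − 0.2400 = 0.0383 ≈ 0.04
exp(−qT) = exp(−0.049·0.25) = 0.9878;  exp(−rT) = exp(−0.05·0.25) = 0.9876
N(−d₂) = N(-0.04) = 0.4840;  N(−d₁) = N(-0.28) = 0.3897
P = 390·0.9876·0.4840 − 405·0.9878·0.3897 = 186.4194 − 155.9030 = 30.5164

€30.52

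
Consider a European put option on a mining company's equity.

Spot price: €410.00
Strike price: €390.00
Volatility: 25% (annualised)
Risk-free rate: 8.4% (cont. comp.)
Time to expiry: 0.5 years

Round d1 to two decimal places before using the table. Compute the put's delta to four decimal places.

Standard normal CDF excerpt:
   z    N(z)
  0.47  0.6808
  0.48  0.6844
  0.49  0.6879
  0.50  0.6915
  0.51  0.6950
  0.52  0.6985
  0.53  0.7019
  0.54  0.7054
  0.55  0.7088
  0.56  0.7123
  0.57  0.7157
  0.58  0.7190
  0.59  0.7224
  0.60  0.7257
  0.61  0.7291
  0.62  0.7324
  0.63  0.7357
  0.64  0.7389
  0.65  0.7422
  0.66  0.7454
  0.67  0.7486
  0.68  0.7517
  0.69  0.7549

-0.2709

T = 0.5;  σ√T = 0.1768
d₁ = [ln(410/390) + (0.084 + 0.25²/2)·0.5] / 0.1768 = [0.0500 + 0.0576] / 0.1768 = 0.6089 which rounds to 0.61
N(d₁) = N(0.61) = 0.7291
Δ_put = N(d₁) − 1 = 0.7291 − 1 = -0.2709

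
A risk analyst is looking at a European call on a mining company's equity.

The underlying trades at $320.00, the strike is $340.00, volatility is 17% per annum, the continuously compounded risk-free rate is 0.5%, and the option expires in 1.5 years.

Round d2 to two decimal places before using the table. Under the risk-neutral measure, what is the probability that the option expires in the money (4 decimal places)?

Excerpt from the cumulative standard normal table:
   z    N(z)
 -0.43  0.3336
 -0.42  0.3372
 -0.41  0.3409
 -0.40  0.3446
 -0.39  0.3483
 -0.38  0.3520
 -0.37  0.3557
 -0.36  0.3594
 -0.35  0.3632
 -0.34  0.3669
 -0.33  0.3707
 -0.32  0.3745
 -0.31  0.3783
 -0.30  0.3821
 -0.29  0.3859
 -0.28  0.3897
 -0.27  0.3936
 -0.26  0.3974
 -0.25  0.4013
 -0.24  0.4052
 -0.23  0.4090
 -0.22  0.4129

0.3594

σ√T = 0.17·√1.5 = 0.2082
d₁ = [ln(320/340) + (0.005 + ½·0.17²)·1.5] / (σ√T) = (-0.0606 + 0.0292) / 0.2082 = -0.1511 which rounds to -0.15
d₂ = -0.1511 − 0.2082 = -0.3593 which rounds to -0.36
Risk-neutral Pr[S_T > K] = N(d₂) = N(-0.36) = 0.3594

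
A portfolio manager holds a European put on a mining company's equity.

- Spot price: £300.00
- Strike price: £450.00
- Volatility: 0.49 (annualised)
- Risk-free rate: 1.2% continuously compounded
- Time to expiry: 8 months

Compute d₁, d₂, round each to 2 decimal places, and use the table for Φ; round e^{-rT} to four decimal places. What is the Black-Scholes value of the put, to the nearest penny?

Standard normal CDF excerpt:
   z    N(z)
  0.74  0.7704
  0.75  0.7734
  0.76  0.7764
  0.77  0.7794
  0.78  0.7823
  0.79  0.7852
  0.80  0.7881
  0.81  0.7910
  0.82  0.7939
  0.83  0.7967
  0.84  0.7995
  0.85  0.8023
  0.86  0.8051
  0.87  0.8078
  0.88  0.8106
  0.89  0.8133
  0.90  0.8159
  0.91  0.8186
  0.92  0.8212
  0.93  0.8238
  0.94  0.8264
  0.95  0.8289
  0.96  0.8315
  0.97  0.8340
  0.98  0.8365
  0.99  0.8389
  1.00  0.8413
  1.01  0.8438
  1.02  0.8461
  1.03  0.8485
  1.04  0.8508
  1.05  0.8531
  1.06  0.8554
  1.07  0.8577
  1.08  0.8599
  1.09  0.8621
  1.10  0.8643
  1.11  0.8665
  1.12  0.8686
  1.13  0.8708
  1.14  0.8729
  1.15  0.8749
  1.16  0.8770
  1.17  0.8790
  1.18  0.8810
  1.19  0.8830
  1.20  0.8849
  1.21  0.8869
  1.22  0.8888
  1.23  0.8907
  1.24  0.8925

T = 0.6667;  σ√T = 0.4001
d₁ = [ln(300/450) + (0.012 + 0.49²/2)·0.6667] / 0.4001 = [-0.4055 + 0.0880] / 0.4001 = -0.7934 ⇒ -0.79
d₂ = d₁ − σ√T = -0.7934 − 0.4001 = -1.1935 ⇒ -1.19
e^(−rT) = e^(−0.012·0.6667) = 0.9920
N(−d₂) = N(1.19) = 0.8830;  N(−d₁) = N(0.79) = 0.7852
P = 450·0.9920·0.8830 − 300·0.7852 = 394.1712 − 235.5600 = 158.6112

£158.61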